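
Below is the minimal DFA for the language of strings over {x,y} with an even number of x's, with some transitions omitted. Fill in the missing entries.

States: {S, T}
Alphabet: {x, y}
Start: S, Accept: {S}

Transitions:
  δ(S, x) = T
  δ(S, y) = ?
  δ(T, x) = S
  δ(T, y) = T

From the language and accept set, identify what each state tracks — S: even number of x's so far; T: odd number of x's so far.
Each missing δ(q, a) is the state matching the new tracked value after reading a.
δ(S, y) = S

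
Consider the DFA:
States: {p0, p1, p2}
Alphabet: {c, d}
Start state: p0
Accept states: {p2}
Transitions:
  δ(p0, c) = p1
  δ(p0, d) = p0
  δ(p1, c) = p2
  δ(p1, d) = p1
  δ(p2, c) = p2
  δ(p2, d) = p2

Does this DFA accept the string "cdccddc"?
Processing string "cdccddc":
  p0 --c--> p1
  p1 --d--> p1
  p1 --c--> p2
  p2 --c--> p2
  p2 --d--> p2
  p2 --d--> p2
  p2 --c--> p2
Final state: p2
Accept states: {p2}
Yes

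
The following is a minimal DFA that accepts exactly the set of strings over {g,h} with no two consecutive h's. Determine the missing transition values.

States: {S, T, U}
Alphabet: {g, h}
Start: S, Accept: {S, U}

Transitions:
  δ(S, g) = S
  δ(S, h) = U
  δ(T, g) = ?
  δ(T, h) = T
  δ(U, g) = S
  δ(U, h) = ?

From the language and accept set, identify what each state tracks — S: last symbol not h (ok); T: saw hh (dead); U: last symbol h (ok).
Each missing δ(q, a) is the state matching the new tracked value after reading a.
δ(T, g) = T; δ(U, h) = T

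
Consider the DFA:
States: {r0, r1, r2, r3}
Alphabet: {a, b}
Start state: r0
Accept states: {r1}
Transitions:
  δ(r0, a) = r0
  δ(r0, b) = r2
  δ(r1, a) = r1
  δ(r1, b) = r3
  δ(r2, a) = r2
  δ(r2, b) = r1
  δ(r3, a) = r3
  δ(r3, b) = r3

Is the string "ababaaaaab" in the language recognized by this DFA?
Processing string "ababaaaaab":
  r0 --a--> r0
  r0 --b--> r2
  r2 --a--> r2
  r2 --b--> r1
  r1 --a--> r1
  r1 --a--> r1
  r1 --a--> r1
  r1 --a--> r1
  r1 --a--> r1
  r1 --b--> r3
Final state: r3
Accept states: {r1}
No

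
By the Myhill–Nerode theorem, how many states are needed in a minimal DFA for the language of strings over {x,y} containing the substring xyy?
By Myhill–Nerode, count the distinguishable equivalence classes: 4 classes — one per longest suffix of the input that is a prefix of 'xyy' (lengths 0 through 2), plus an absorbing 'already seen xyy' class.
4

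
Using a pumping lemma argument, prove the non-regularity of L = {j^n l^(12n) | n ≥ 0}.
Assume L is regular with pumping length p. Idea: pumping the j-block breaks the 1:12 ratio.
Choose s = j^p l^(12p) (length 13p ≥ p). By the pumping lemma, s = xyz with |xy| ≤ p, |y| > 0, so y = j^k with k ≥ 1. Then xy²z = j^(p+k) l^(12p). For this to be in L we would need 12p = 12(p+k), i.e. 12k = 0, contradicting k ≥ 1. So xy²z ∉ L.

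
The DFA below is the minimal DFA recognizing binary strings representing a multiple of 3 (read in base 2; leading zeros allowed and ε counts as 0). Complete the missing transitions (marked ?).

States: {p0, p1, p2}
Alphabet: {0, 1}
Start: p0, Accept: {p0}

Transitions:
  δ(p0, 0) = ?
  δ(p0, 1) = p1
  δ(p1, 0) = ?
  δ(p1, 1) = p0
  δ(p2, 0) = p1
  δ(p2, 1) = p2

From the language and accept set, identify what each state tracks — p0: value ≡ 0 (mod 3); p1: value ≡ 1 (mod 3); p2: value ≡ 2 (mod 3).
Each missing δ(q, a) is the state matching the new tracked value after reading a.
δ(p0, 0) = p0; δ(p1, 0) = p2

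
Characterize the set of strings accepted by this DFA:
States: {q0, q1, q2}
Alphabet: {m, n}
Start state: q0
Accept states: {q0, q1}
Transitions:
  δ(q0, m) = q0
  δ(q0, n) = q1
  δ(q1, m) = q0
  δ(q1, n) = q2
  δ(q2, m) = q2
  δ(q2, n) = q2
Testing a few strings:
  'm' → accept
  'nn' → reject
  'mnmn' → accept
  'mnm' → accept
State roles: q0=last symbol not n (ok); q1=last symbol n (ok); q2=saw nn (dead)
All strings over {m,n} with no two consecutive n's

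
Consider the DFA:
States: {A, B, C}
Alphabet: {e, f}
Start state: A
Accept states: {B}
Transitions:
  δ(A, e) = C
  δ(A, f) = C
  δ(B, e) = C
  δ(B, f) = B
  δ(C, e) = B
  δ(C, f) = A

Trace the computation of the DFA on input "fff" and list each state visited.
read 'f': A → C
  read 'f': C → A
  read 'f': A → C
A -> C -> A -> C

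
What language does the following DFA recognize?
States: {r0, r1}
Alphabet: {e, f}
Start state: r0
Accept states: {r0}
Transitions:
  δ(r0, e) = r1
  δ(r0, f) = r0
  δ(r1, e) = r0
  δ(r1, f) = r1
Testing a few strings:
  'eff' → reject
  'eee' → reject
  'fe' → reject
  'ef' → reject
State roles: r0=even number of e's so far; r1=odd number of e's so far
All strings over {e,f} with an even number of e's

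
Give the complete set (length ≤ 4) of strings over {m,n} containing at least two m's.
mm, mmm, mmn, mnm, nmm, mmmm, mmmn, mmnm, mmnn, mnmm, mnmn, mnnm, nmmm, nmmn, nmnm, nnmm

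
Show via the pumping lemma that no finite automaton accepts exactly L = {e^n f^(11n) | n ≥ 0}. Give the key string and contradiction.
Assume L is regular with pumping length p. Idea: pumping the e-block breaks the 1:11 ratio.
Choose s = e^p f^(11p) (length 12p ≥ p). By the pumping lemma, s = xyz with |xy| ≤ p, |y| > 0, so y = e^k with k ≥ 1. Then xy²z = e^(p+k) f^(11p). For this to be in L we would need 11p = 11(p+k), i.e. 11k = 0, contradicting k ≥ 1. So xy²z ∉ L.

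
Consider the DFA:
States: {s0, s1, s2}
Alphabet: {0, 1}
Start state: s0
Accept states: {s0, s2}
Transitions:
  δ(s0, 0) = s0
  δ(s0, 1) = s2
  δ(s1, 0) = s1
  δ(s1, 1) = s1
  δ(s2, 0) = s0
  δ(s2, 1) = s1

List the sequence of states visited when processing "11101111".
read '1': s0 → s2
  read '1': s2 → s1
  read '1': s1 → s1
  read '0': s1 → s1
  read '1': s1 → s1
  read '1': s1 → s1
  read '1': s1 → s1
  read '1': s1 → s1
s0 -> s2 -> s1 -> s1 -> s1 -> s1 -> s1 -> s1 -> s1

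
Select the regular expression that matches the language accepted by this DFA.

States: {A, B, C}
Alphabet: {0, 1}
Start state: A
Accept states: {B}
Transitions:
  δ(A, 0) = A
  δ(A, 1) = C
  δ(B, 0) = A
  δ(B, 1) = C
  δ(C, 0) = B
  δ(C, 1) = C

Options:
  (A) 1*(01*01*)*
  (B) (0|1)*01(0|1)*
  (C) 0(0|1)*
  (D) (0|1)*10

Check each option against the DFA on short strings; one disagreement eliminates an option:
  (A) 1*(01*01*)*: on ε the DFA stays in A and rejects (A ∉ Accept), but the regex matches it → eliminate
  (B) (0|1)*01(0|1)*: on '01' the DFA goes A → A → C and rejects (C ∉ Accept), but the regex matches it → eliminate
  (C) 0(0|1)*: on '0' the DFA goes A → A and rejects (A ∉ Accept), but the regex matches it → eliminate
  (D) (0|1)*10: agrees with the DFA on every string of length ≤ 6
Only (D) is consistent with the DFA.
(D) (0|1)*10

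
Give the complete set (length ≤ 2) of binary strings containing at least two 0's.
00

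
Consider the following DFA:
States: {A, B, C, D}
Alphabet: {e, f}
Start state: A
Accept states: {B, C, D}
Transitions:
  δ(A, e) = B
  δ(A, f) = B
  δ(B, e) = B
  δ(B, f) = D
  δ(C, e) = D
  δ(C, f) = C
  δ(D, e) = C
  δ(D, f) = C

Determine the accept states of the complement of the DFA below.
Complement accept states = All states \ Original accept states
= {A, B, C, D} \ {B, C, D}
{A}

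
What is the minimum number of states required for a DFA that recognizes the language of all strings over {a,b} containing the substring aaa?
By Myhill–Nerode, count the distinguishable equivalence classes: 4 classes — one per longest suffix of the input that is a prefix of 'aaa' (lengths 0 through 2), plus an absorbing 'already seen aaa' class.
4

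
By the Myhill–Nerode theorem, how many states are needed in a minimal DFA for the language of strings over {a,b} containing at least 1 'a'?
By Myhill–Nerode, count the distinguishable equivalence classes: 2 classes — having seen 0, or ≥1 copies of 'a'; any two classes i < j (j ≤ 1) are distinguished by the string a^(1−j), which takes class j to 1 copy (accepted) but leaves class i below 1 (rejected).
2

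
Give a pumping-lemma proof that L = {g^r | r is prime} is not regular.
Assume L is regular with pumping length p. Idea: pumping by a suitable count produces a composite length.
Let q be a prime with q ≥ p and choose s = g^q ∈ L. By the pumping lemma, s = xyz with |xy| ≤ p, |y| = k ≥ 1. Take i = q+1: |xy^(q+1)z| = q + q·k = q(1+k). Since q ≥ 2 and 1+k ≥ 2, q(1+k) is composite, so xy^(q+1)z ∉ L.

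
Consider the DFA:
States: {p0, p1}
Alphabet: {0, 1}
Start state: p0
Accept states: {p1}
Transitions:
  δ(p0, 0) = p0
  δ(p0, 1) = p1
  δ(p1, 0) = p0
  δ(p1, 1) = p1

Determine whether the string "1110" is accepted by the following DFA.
Processing string "1110":
  p0 --1--> p1
  p1 --1--> p1
  p1 --1--> p1
  p1 --0--> p0
Final state: p0
Accept states: {p1}
No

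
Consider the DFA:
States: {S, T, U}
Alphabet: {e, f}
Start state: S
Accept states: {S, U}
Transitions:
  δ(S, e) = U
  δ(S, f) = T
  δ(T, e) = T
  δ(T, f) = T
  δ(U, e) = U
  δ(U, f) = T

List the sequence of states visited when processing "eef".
read 'e': S → U
  read 'e': U → U
  read 'f': U → T
S -> U -> U -> T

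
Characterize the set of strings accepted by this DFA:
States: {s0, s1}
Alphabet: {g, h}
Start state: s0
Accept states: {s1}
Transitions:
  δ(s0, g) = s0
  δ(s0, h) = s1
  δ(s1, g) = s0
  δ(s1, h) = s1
Testing a few strings:
  'hh' → accept
  'g' → reject
  'gg' → reject
  'ggg' → reject
State roles: s0=last symbol not h; s1=last symbol is h
All strings over {g,h} ending with h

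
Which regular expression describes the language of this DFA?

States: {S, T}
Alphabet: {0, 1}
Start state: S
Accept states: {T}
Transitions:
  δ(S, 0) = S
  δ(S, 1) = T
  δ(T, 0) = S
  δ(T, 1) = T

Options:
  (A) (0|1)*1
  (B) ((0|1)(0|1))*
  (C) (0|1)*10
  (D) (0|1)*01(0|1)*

Check each option against the DFA on short strings; one disagreement eliminates an option:
  (A) (0|1)*1: agrees with the DFA on every string of length ≤ 6
  (B) ((0|1)(0|1))*: on ε the DFA stays in S and rejects (S ∉ Accept), but the regex matches it → eliminate
  (C) (0|1)*10: on '1' the DFA goes S → T and accepts (T ∈ Accept), but the regex does not match it → eliminate
  (D) (0|1)*01(0|1)*: on '1' the DFA goes S → T and accepts (T ∈ Accept), but the regex does not match it → eliminate
Only (A) is consistent with the DFA.
(A) (0|1)*1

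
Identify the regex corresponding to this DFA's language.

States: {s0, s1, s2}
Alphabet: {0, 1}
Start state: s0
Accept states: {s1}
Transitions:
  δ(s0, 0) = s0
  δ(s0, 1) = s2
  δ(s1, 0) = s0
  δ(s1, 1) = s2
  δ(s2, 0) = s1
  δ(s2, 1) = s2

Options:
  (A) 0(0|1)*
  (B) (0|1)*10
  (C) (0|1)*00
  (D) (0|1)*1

Check each option against the DFA on short strings; one disagreement eliminates an option:
  (A) 0(0|1)*: on '0' the DFA goes s0 → s0 and rejects (s0 ∉ Accept), but the regex matches it → eliminate
  (B) (0|1)*10: agrees with the DFA on every string of length ≤ 6
  (C) (0|1)*00: on '00' the DFA goes s0 → s0 → s0 and rejects (s0 ∉ Accept), but the regex matches it → eliminate
  (D) (0|1)*1: on '1' the DFA goes s0 → s2 and rejects (s2 ∉ Accept), but the regex matches it → eliminate
Only (B) is consistent with the DFA.
(B) (0|1)*10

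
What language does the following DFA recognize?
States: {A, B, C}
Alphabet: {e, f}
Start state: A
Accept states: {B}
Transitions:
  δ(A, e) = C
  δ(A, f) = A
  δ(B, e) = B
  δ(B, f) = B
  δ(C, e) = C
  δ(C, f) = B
Testing a few strings:
  'eeff' → accept
  'fef' → accept
  'eff' → accept
  'eee' → reject
State roles: A=no e seen yet; B=substring ef seen; C=seen a e, waiting for f
All strings over {e,f} containing the substring ef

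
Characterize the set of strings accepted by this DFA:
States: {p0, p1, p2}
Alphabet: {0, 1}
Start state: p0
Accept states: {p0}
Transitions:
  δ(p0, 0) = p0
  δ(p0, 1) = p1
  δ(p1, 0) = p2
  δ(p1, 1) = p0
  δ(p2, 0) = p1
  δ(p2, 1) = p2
Testing a few strings:
  '101' → reject
  '110' → accept
  '0111' → reject
  '0' → accept
State roles: p0=value ≡ 0 (mod 3); p1=value ≡ 1 (mod 3); p2=value ≡ 2 (mod 3)
All binary strings representing a multiple of 3 (read in base 2; leading zeros allowed and ε counts as 0)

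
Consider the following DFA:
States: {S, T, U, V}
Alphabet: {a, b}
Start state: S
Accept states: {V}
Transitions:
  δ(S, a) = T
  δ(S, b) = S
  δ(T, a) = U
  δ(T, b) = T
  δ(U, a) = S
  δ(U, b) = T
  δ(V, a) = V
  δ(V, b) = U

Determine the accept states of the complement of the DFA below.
Complement accept states = All states \ Original accept states
= {S, T, U, V} \ {V}
{S, T, U}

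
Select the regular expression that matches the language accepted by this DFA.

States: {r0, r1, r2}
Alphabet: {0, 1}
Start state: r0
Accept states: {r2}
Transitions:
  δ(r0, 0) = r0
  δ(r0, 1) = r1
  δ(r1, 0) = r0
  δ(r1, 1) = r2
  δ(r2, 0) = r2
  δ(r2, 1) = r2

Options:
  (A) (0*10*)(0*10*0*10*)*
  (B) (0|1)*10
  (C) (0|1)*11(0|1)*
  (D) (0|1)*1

Check each option against the DFA on short strings; one disagreement eliminates an option:
  (A) (0*10*)(0*10*0*10*)*: on '1' the DFA goes r0 → r1 and rejects (r1 ∉ Accept), but the regex matches it → eliminate
  (B) (0|1)*10: on '10' the DFA goes r0 → r1 → r0 and rejects (r0 ∉ Accept), but the regex matches it → eliminate
  (C) (0|1)*11(0|1)*: agrees with the DFA on every string of length ≤ 6
  (D) (0|1)*1: on '1' the DFA goes r0 → r1 and rejects (r1 ∉ Accept), but the regex matches it → eliminate
Only (C) is consistent with the DFA.
(C) (0|1)*11(0|1)*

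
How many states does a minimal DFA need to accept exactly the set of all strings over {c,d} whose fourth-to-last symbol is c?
By Myhill–Nerode, count the distinguishable equivalence classes: 2^4 = 16 classes — the DFA must remember the last 4 symbols read; every pair of distinct length-4 suffixes is distinguishable by some continuation.
16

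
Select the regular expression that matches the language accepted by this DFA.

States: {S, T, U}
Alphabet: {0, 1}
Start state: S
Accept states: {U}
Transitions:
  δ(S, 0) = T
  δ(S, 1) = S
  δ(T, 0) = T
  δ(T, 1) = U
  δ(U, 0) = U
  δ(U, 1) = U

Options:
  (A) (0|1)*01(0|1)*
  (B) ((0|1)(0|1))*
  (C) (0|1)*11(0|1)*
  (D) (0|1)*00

Check each option against the DFA on short strings; one disagreement eliminates an option:
  (A) (0|1)*01(0|1)*: agrees with the DFA on every string of length ≤ 6
  (B) ((0|1)(0|1))*: on ε the DFA stays in S and rejects (S ∉ Accept), but the regex matches it → eliminate
  (C) (0|1)*11(0|1)*: on '01' the DFA goes S → T → U and accepts (U ∈ Accept), but the regex does not match it → eliminate
  (D) (0|1)*00: on '00' the DFA goes S → T → T and rejects (T ∉ Accept), but the regex matches it → eliminate
Only (A) is consistent with the DFA.
(A) (0|1)*01(0|1)*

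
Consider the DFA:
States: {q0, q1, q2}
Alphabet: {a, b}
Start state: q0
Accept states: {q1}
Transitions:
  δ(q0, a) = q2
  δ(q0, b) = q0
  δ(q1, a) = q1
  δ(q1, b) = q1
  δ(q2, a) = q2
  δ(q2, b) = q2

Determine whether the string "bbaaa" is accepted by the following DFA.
Processing string "bbaaa":
  q0 --b--> q0
  q0 --b--> q0
  q0 --a--> q2
  q2 --a--> q2
  q2 --a--> q2
Final state: q2
Accept states: {q1}
No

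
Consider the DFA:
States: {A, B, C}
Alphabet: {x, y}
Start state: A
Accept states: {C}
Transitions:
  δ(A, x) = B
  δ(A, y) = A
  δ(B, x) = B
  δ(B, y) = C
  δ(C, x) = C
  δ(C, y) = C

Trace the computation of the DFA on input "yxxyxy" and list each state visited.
read 'y': A → A
  read 'x': A → B
  read 'x': B → B
  read 'y': B → C
  read 'x': C → C
  read 'y': C → C
A -> A -> B -> B -> C -> C -> C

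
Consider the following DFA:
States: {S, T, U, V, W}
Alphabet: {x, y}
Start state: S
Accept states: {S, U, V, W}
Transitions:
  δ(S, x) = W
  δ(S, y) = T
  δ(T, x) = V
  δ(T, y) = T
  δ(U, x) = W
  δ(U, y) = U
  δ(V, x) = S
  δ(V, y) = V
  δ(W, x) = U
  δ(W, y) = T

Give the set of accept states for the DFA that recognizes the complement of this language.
Complement accept states = All states \ Original accept states
= {S, T, U, V, W} \ {S, U, V, W}
{T}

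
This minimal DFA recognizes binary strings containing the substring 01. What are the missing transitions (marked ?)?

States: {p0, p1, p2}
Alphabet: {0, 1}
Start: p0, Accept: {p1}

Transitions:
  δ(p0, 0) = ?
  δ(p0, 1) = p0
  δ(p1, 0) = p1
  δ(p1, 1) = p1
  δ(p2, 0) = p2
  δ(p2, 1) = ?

From the language and accept set, identify what each state tracks — p0: no 0 seen yet; p1: substring 01 seen; p2: seen a 0, waiting for 1.
Each missing δ(q, a) is the state matching the new tracked value after reading a.
δ(p0, 0) = p2; δ(p2, 1) = p1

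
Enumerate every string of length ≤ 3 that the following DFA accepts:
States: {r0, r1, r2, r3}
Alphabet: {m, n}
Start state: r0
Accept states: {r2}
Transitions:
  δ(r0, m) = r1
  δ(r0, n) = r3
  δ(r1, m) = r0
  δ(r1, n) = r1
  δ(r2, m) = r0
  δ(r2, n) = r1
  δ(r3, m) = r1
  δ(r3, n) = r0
None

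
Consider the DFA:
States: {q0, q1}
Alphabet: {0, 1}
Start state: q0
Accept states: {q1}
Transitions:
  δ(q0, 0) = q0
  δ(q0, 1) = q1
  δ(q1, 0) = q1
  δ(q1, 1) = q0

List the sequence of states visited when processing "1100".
read '1': q0 → q1
  read '1': q1 → q0
  read '0': q0 → q0
  read '0': q0 → q0
q0 -> q1 -> q0 -> q0 -> q0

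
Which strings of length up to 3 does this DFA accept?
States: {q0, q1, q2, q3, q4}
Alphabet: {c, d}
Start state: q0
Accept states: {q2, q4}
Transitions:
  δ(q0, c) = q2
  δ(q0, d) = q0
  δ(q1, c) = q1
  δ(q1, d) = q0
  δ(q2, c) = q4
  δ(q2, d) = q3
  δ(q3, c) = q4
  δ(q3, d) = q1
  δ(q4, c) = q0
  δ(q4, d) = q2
c, cc, dc, ccd, cdc, dcc, ddc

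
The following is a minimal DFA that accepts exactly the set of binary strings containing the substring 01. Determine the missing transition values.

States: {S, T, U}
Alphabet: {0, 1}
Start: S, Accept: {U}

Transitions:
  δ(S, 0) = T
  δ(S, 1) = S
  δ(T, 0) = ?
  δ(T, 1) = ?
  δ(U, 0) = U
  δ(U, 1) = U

From the language and accept set, identify what each state tracks — S: no 0 seen yet; T: seen a 0, waiting for 1; U: substring 01 seen.
Each missing δ(q, a) is the state matching the new tracked value after reading a.
δ(T, 0) = T; δ(T, 1) = U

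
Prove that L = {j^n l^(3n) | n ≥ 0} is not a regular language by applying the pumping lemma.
Assume L is regular with pumping length p. Idea: pumping the j-block breaks the 1:3 ratio.
Choose s = j^p l^(3p) (length 4p ≥ p). By the pumping lemma, s = xyz with |xy| ≤ p, |y| > 0, so y = j^k with k ≥ 1. Then xy²z = j^(p+k) l^(3p). For this to be in L we would need 3p = 3(p+k), i.e. 3k = 0, contradicting k ≥ 1. So xy²z ∉ L.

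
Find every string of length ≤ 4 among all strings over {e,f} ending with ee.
ee, eee, fee, eeee, efee, feee, ffee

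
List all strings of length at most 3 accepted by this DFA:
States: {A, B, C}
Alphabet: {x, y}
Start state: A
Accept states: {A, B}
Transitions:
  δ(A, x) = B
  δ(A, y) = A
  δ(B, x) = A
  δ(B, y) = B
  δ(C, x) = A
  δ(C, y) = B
ε, x, y, xx, xy, yx, yy, xxx, xxy, xyx, xyy, yxx, yxy, yyx, yyy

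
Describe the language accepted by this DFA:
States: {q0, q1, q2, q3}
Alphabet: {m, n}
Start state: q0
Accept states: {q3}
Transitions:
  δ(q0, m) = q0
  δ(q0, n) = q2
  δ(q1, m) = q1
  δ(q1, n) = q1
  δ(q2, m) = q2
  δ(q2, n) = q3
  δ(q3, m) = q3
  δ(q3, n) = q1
Testing a few strings:
  'nm' → reject
  'mmnn' → accept
  'n' → reject
  'm' → reject
State roles: q0=zero n's; q1=≥ three n's (dead); q2=one n; q3=two n's
All strings over {m,n} containing exactly two n's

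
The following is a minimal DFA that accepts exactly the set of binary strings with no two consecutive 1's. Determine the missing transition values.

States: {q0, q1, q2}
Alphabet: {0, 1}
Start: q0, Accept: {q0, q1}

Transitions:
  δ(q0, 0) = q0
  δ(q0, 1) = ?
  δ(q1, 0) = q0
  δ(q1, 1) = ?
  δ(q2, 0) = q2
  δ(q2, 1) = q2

From the language and accept set, identify what each state tracks — q0: last symbol not 1 (ok); q1: last symbol 1 (ok); q2: saw 11 (dead).
Each missing δ(q, a) is the state matching the new tracked value after reading a.
δ(q0, 1) = q1; δ(q1, 1) = q2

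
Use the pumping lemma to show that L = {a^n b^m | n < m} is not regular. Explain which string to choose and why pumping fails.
Assume L is regular with pumping length p. Idea: pumping up the a-block makes the a-count reach the b-count.
Choose s = a^p b^(p+1) ∈ L. By the pumping lemma, s = xyz with |xy| ≤ p, |y| > 0, so y = a^k with k ≥ 1. Then xy²z = a^(p+k) b^(p+1). Since p+k ≥ p+1, the number of a's is no longer strictly less than the number of b's, so xy²z ∉ L.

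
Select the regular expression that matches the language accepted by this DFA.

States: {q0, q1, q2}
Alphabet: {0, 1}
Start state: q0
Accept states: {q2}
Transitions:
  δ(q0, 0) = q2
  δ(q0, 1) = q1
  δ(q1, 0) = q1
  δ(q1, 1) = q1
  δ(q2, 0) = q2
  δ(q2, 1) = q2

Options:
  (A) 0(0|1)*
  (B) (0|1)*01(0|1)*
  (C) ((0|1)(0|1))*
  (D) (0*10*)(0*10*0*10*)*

Check each option against the DFA on short strings; one disagreement eliminates an option:
  (A) 0(0|1)*: agrees with the DFA on every string of length ≤ 6
  (B) (0|1)*01(0|1)*: on '0' the DFA goes q0 → q2 and accepts (q2 ∈ Accept), but the regex does not match it → eliminate
  (C) ((0|1)(0|1))*: on ε the DFA stays in q0 and rejects (q0 ∉ Accept), but the regex matches it → eliminate
  (D) (0*10*)(0*10*0*10*)*: on '0' the DFA goes q0 → q2 and accepts (q2 ∈ Accept), but the regex does not match it → eliminate
Only (A) is consistent with the DFA.
(A) 0(0|1)*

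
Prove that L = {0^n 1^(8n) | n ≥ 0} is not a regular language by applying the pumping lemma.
Assume L is regular with pumping length p. Idea: pumping the 0-block breaks the 1:8 ratio.
Choose s = 0^p 1^(8p) (length 9p ≥ p). By the pumping lemma, s = xyz with |xy| ≤ p, |y| > 0, so y = 0^k with k ≥ 1. Then xy²z = 0^(p+k) 1^(8p). For this to be in L we would need 8p = 8(p+k), i.e. 8k = 0, contradicting k ≥ 1. So xy²z ∉ L.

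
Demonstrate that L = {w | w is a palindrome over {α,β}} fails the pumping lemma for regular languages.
Assume L is regular with pumping length p. Idea: pumping the leading α-block breaks the symmetry.
Choose s = α^p β α^p (a palindrome of length 2p+1 ≥ p). By the pumping lemma, s = xyz with |xy| ≤ p, |y| > 0, so y = α^k with k > 0 (xy lies entirely in the first α^p). Then xy²z = α^(p+k) β α^p, which is not a palindrome since p+k ≠ p.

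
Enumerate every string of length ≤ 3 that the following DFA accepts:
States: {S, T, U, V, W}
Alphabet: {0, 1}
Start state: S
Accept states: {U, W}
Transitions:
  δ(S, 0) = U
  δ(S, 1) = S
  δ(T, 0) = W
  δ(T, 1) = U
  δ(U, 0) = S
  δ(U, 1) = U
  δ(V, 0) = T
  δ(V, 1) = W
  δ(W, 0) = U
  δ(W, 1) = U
0, 01, 10, 000, 011, 101, 110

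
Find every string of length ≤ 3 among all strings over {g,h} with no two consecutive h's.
ε, g, h, gg, gh, hg, ggg, ggh, ghg, hgg, hgh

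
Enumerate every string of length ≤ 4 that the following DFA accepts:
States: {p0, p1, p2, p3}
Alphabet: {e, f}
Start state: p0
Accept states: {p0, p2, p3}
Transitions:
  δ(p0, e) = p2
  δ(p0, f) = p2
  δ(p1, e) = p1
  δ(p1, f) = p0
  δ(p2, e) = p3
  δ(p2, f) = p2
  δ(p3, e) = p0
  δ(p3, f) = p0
ε, e, f, ee, ef, fe, ff, eee, eef, efe, eff, fee, fef, ffe, fff, eeee, eeef, eefe, eeff, efee, efef, effe, efff, feee, feef, fefe, feff, ffee, ffef, fffe, ffff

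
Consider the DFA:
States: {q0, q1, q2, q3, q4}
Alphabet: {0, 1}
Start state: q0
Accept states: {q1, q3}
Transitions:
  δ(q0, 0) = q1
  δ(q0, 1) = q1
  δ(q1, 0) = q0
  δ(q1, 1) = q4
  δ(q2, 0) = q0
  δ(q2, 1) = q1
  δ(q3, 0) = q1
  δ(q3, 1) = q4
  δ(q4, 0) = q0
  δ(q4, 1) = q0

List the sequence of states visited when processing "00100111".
read '0': q0 → q1
  read '0': q1 → q0
  read '1': q0 → q1
  read '0': q1 → q0
  read '0': q0 → q1
  read '1': q1 → q4
  read '1': q4 → q0
  read '1': q0 → q1
q0 -> q1 -> q0 -> q1 -> q0 -> q1 -> q4 -> q0 -> q1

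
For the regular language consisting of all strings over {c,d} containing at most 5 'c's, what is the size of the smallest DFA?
By Myhill–Nerode, count the distinguishable equivalence classes: 7 classes — having seen 0, 1, …, 5, or >5 copies of 'c'; counts 0 through 5 are accepting and >5 is dead.
7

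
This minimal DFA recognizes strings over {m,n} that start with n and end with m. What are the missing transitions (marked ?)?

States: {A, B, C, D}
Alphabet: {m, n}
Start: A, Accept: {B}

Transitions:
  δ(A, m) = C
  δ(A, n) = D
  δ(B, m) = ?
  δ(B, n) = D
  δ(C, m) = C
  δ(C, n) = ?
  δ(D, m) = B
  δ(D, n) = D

From the language and accept set, identify what each state tracks — A: no input read; B: started with n, last symbol m; C: started with m (dead); D: started with n, last symbol n.
Each missing δ(q, a) is the state matching the new tracked value after reading a.
δ(B, m) = B; δ(C, n) = C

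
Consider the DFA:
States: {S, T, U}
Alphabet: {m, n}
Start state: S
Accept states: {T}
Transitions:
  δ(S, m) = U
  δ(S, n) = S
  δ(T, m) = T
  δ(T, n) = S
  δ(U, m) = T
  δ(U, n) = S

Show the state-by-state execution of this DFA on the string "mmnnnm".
read 'm': S → U
  read 'm': U → T
  read 'n': T → S
  read 'n': S → S
  read 'n': S → S
  read 'm': S → U
S -> U -> T -> S -> S -> S -> U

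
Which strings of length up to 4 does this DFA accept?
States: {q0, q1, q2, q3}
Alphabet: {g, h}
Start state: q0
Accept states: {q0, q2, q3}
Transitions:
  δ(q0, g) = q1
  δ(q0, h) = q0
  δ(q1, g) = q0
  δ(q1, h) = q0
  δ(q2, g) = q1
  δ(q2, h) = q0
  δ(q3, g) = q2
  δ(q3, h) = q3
ε, h, gg, gh, hh, ggh, ghh, hgg, hgh, hhh, gggg, gggh, gghh, ghgg, ghgh, ghhh, hggh, hghh, hhgg, hhgh, hhhh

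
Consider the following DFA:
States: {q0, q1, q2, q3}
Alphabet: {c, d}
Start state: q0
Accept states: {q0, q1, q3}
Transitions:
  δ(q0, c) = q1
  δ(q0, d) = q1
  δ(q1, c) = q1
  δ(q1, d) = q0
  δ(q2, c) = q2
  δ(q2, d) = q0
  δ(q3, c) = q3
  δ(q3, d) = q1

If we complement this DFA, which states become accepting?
Complement accept states = All states \ Original accept states
= {q0, q1, q2, q3} \ {q0, q1, q3}
{q2}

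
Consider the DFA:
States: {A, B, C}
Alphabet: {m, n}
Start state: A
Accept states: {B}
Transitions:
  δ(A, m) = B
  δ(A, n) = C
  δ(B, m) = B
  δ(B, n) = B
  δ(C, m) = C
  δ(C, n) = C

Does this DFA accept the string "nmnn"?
Processing string "nmnn":
  A --n--> C
  C --m--> C
  C --n--> C
  C --n--> C
Final state: C
Accept states: {B}
No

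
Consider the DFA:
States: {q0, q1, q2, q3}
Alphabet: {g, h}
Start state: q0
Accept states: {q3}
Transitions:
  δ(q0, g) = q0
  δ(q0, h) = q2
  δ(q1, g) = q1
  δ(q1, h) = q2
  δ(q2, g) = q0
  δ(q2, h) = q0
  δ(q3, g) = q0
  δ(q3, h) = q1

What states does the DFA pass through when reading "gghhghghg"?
read 'g': q0 → q0
  read 'g': q0 → q0
  read 'h': q0 → q2
  read 'h': q2 → q0
  read 'g': q0 → q0
  read 'h': q0 → q2
  read 'g': q2 → q0
  read 'h': q0 → q2
  read 'g': q2 → q0
q0 -> q0 -> q0 -> q2 -> q0 -> q0 -> q2 -> q0 -> q2 -> q0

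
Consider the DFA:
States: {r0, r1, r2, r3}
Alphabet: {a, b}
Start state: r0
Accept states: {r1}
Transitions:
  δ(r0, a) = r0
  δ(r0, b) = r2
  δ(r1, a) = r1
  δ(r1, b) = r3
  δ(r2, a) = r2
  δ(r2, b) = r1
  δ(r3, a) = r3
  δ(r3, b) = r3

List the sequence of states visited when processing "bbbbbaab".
read 'b': r0 → r2
  read 'b': r2 → r1
  read 'b': r1 → r3
  read 'b': r3 → r3
  read 'b': r3 → r3
  read 'a': r3 → r3
  read 'a': r3 → r3
  read 'b': r3 → r3
r0 -> r2 -> r1 -> r3 -> r3 -> r3 -> r3 -> r3 -> r3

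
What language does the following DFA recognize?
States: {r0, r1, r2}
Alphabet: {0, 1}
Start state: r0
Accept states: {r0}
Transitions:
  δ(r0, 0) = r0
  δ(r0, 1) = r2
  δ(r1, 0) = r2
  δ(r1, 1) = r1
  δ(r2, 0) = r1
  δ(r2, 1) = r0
Testing a few strings:
  '010' → reject
  '0' → accept
  '0001' → reject
  '1' → reject
State roles: r0=value ≡ 0 (mod 3); r1=value ≡ 2 (mod 3); r2=value ≡ 1 (mod 3)
All binary strings representing a multiple of 3 (read in base 2; leading zeros allowed and ε counts as 0)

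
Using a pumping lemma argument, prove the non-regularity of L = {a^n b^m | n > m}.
Assume L is regular with pumping length p. Idea: pumping down the a-block drops the a-count to at most the b-count.
Choose s = a^(p+1) b^p ∈ L (|s| = 2p+1 ≥ p). By the pumping lemma, s = xyz with |xy| ≤ p, |y| > 0, so y = a^k with k ≥ 1. Take i = 0: xz = a^(p+1−k) b^p. Since k ≥ 1, p+1−k ≤ p, so the number of a's is no longer strictly greater than the number of b's, hence xz ∉ L.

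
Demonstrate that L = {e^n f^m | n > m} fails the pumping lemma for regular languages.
Assume L is regular with pumping length p. Idea: pumping down the e-block drops the e-count to at most the f-count.
Choose s = e^(p+1) f^p ∈ L (|s| = 2p+1 ≥ p). By the pumping lemma, s = xyz with |xy| ≤ p, |y| > 0, so y = e^k with k ≥ 1. Take i = 0: xz = e^(p+1−k) f^p. Since k ≥ 1, p+1−k ≤ p, so the number of e's is no longer strictly greater than the number of f's, hence xz ∉ L.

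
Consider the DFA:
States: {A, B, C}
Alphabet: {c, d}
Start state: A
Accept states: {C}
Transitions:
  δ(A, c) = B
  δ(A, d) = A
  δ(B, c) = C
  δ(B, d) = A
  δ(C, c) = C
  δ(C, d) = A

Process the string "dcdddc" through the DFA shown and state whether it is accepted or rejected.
Processing string "dcdddc":
  A --d--> A
  A --c--> B
  B --d--> A
  A --d--> A
  A --d--> A
  A --c--> B
Final state: B
Accept states: {C}
No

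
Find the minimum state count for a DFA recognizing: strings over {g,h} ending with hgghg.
By Myhill–Nerode, count the distinguishable equivalence classes: 6 classes — one per longest suffix of the input that is a prefix of 'hgghg' (lengths 0 through 5); only the length-5 class is accepting.
6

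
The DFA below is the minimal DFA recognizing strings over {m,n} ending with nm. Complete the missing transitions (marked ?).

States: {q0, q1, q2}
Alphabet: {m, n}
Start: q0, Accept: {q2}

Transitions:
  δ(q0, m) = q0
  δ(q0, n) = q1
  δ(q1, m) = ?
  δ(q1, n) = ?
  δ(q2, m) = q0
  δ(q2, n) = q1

From the language and accept set, identify what each state tracks — q0: no suffix match; q1: one trailing n; q2: suffix is nm.
Each missing δ(q, a) is the state matching the new tracked value after reading a.
δ(q1, m) = q2; δ(q1, n) = q1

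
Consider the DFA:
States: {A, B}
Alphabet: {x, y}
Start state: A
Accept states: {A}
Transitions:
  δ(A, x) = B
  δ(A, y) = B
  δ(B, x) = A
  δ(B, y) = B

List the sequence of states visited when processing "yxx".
read 'y': A → B
  read 'x': B → A
  read 'x': A → B
A -> B -> A -> B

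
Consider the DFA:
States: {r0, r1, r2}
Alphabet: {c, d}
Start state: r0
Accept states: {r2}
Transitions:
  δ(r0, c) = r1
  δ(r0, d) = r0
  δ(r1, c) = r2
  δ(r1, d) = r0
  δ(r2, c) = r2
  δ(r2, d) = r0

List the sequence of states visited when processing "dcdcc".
read 'd': r0 → r0
  read 'c': r0 → r1
  read 'd': r1 → r0
  read 'c': r0 → r1
  read 'c': r1 → r2
r0 -> r0 -> r1 -> r0 -> r1 -> r2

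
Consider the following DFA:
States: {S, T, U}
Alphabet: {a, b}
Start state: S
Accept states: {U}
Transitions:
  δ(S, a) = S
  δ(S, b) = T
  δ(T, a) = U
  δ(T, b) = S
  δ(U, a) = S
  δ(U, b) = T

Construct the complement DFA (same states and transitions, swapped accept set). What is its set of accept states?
Complement accept states = All states \ Original accept states
= {S, T, U} \ {U}
{S, T}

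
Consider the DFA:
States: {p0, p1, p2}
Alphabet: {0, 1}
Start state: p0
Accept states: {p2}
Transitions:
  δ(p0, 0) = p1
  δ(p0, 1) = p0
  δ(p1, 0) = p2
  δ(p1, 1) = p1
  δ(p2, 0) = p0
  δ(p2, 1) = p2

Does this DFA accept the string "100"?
Processing string "100":
  p0 --1--> p0
  p0 --0--> p1
  p1 --0--> p2
Final state: p2
Accept states: {p2}
Yes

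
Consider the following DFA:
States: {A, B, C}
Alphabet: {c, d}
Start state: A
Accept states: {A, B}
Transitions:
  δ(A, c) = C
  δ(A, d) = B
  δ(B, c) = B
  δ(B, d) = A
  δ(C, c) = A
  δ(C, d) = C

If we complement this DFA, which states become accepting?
Complement accept states = All states \ Original accept states
= {A, B, C} \ {A, B}
{C}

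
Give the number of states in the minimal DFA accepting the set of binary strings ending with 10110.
By Myhill–Nerode, count the distinguishable equivalence classes: 6 classes — one per longest suffix of the input that is a prefix of '10110' (lengths 0 through 5); only the length-5 class is accepting.
6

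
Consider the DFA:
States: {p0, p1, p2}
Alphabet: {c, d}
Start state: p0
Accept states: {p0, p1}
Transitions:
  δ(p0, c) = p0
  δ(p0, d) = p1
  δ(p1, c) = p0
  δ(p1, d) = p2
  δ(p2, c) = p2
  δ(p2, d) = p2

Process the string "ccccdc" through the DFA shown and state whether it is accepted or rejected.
Processing string "ccccdc":
  p0 --c--> p0
  p0 --c--> p0
  p0 --c--> p0
  p0 --c--> p0
  p0 --d--> p1
  p1 --c--> p0
Final state: p0
Accept states: {p0, p1}
Yes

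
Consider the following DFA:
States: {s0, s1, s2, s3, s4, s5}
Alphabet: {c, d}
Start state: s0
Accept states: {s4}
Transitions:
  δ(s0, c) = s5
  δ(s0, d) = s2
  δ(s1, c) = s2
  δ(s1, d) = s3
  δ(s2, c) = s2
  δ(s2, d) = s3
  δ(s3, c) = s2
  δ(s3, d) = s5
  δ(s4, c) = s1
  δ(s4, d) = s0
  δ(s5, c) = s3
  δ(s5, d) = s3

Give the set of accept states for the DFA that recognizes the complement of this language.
Complement accept states = All states \ Original accept states
= {s0, s1, s2, s3, s4, s5} \ {s4}
{s0, s1, s2, s3, s5}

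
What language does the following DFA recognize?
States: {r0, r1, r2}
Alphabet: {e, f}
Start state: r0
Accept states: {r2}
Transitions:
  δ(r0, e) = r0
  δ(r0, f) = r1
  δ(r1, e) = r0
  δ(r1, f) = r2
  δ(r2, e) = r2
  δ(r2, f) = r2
Testing a few strings:
  'efe' → reject
  'fefe' → reject
  'e' → reject
  'ff' → accept
State roles: r0=no progress toward ff; r1=one trailing f; r2=substring ff seen
All strings over {e,f} containing the substring ff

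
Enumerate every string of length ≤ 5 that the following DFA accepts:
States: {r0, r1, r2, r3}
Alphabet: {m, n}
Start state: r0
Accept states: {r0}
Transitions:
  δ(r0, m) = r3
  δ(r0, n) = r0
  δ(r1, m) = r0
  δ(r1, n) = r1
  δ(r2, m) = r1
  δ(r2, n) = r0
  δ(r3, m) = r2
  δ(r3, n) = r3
ε, n, nn, mmn, nnn, mmmm, mmnn, mnmn, nmmn, nnnn, mmmmn, mmmnm, mmnnn, mnmmm, mnmnn, mnnmn, nmmmm, nmmnn, nmnmn, nnmmn, nnnnn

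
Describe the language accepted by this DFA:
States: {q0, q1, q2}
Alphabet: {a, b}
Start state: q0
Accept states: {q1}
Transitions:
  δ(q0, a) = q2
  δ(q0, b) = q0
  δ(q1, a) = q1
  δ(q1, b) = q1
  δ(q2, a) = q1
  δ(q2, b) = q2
Testing a few strings:
  'b' → reject
  'bb' → reject
  'a' → reject
  'aaba' → accept
State roles: q0=zero a's seen; q1=≥ two a's seen; q2=one a seen
All strings over {a,b} containing at least two a's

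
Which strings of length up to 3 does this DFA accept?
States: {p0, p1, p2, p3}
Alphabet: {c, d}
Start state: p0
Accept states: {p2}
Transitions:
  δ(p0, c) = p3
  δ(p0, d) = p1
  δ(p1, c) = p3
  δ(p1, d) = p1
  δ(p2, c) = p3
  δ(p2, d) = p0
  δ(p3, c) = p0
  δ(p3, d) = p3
None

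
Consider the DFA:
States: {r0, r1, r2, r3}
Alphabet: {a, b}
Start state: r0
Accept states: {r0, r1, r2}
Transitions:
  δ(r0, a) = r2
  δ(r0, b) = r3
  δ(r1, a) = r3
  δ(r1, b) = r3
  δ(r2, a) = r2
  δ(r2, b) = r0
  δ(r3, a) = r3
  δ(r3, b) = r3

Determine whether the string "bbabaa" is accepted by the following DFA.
Processing string "bbabaa":
  r0 --b--> r3
  r3 --b--> r3
  r3 --a--> r3
  r3 --b--> r3
  r3 --a--> r3
  r3 --a--> r3
Final state: r3
Accept states: {r0, r1, r2}
No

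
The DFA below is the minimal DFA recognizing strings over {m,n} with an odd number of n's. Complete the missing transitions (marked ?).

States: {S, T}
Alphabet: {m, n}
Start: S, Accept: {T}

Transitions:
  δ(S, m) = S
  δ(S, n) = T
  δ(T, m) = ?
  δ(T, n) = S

From the language and accept set, identify what each state tracks — S: even number of n's so far; T: odd number of n's so far.
Each missing δ(q, a) is the state matching the new tracked value after reading a.
δ(T, m) = T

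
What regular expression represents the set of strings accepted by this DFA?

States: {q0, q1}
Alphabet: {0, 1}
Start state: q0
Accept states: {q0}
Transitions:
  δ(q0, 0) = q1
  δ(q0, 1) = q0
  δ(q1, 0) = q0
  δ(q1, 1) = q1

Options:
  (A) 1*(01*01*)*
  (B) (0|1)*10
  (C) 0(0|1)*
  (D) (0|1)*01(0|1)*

Check each option against the DFA on short strings; one disagreement eliminates an option:
  (A) 1*(01*01*)*: agrees with the DFA on every string of length ≤ 6
  (B) (0|1)*10: on ε the DFA stays in q0 and accepts (q0 ∈ Accept), but the regex does not match it → eliminate
  (C) 0(0|1)*: on ε the DFA stays in q0 and accepts (q0 ∈ Accept), but the regex does not match it → eliminate
  (D) (0|1)*01(0|1)*: on ε the DFA stays in q0 and accepts (q0 ∈ Accept), but the regex does not match it → eliminate
Only (A) is consistent with the DFA.
(A) 1*(01*01*)*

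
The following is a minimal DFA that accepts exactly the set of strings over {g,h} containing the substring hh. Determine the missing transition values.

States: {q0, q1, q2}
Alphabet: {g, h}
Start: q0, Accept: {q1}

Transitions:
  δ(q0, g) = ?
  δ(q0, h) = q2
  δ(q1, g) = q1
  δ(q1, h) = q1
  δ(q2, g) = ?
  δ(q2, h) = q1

From the language and accept set, identify what each state tracks — q0: no progress toward hh; q1: substring hh seen; q2: one trailing h.
Each missing δ(q, a) is the state matching the new tracked value after reading a.
δ(q0, g) = q0; δ(q2, g) = q0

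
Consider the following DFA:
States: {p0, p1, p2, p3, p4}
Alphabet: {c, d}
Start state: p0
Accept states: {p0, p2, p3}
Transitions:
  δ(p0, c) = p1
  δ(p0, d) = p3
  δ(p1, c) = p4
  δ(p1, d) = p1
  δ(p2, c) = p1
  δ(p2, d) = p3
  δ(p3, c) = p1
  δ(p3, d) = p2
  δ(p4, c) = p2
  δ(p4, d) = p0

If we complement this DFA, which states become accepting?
Complement accept states = All states \ Original accept states
= {p0, p1, p2, p3, p4} \ {p0, p2, p3}
{p1, p4}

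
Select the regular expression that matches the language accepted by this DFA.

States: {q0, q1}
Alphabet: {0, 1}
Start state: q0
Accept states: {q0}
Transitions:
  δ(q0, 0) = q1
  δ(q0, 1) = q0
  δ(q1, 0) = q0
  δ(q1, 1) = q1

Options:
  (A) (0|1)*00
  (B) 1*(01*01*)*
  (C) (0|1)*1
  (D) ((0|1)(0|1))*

Check each option against the DFA on short strings; one disagreement eliminates an option:
  (A) (0|1)*00: on ε the DFA stays in q0 and accepts (q0 ∈ Accept), but the regex does not match it → eliminate
  (B) 1*(01*01*)*: agrees with the DFA on every string of length ≤ 6
  (C) (0|1)*1: on ε the DFA stays in q0 and accepts (q0 ∈ Accept), but the regex does not match it → eliminate
  (D) ((0|1)(0|1))*: on '1' the DFA goes q0 → q0 and accepts (q0 ∈ Accept), but the regex does not match it → eliminate
Only (B) is consistent with the DFA.
(B) 1*(01*01*)*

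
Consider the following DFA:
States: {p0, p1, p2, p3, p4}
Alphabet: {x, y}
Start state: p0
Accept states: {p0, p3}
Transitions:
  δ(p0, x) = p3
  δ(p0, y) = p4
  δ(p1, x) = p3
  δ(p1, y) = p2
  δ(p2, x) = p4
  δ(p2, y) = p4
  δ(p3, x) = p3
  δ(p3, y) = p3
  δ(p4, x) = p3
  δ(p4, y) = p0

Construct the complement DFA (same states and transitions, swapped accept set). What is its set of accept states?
Complement accept states = All states \ Original accept states
= {p0, p1, p2, p3, p4} \ {p0, p3}
{p1, p2, p4}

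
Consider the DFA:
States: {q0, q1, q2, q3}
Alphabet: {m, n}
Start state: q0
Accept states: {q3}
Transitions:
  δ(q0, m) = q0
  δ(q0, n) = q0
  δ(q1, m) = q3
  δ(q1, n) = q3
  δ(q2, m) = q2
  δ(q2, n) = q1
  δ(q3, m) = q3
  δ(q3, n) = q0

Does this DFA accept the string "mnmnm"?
Processing string "mnmnm":
  q0 --m--> q0
  q0 --n--> q0
  q0 --m--> q0
  q0 --n--> q0
  q0 --m--> q0
Final state: q0
Accept states: {q3}
No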